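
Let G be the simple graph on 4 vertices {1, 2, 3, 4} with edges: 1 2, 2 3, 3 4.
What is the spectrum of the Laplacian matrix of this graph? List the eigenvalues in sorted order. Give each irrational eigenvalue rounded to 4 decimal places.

With the vertex order [1, 2, 3, 4], the degrees are [1, 2, 2, 1], giving D = diag(1, 2, 2, 1) and L = D - A. Diagonalising L (or applying a numerical eigensolver to the 4x4 matrix) gives the spectrum above. By the matrix-tree theorem the graph has (1/4) * product of the nonzero eigenvalues = 1 spanning tree.

[0, 0.5858, 2, 3.4142]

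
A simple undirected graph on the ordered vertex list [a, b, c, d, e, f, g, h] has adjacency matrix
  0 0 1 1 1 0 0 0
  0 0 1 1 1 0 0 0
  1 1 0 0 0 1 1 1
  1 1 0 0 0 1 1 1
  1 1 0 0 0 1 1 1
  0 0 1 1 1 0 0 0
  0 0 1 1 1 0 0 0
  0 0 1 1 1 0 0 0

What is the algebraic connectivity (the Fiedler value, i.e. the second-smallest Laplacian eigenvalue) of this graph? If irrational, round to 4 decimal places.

With the vertex order [a, b, c, d, e, f, g, h], the degrees are [3, 3, 5, 5, 5, 3, 3, 3], giving D = diag(3, 3, 5, 5, 5, 3, 3, 3) and L = D - A. Computing the eigenvalues of L and sorting gives [0, 3, 3, 3, 3, 5, 5, 8]. The Fiedler value lambda_2 = 3 is strictly positive, so the graph is connected. The eigenvalues sum to 30, which equals trace(L) = 2|E|. The largest eigenvalue, 8, is at most the vertex count 8.

3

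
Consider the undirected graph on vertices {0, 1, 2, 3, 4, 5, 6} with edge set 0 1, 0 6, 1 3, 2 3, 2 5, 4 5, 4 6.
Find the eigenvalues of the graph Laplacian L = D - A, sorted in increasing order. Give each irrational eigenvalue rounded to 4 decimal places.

Reading degrees in the order [0, 1, 2, 3, 4, 5, 6] gives [2, 2, 2, 2, 2, 2, 2]; set D = diag(2, 2, 2, 2, 2, 2, 2) and form L = D - A. Since every row of L sums to 0, the all-ones vector is in the kernel and 0 is an eigenvalue. There is one zero in the spectrum, matching the 1 component. By the matrix-tree theorem the graph has (1/7) * product of the nonzero eigenvalues = 7 spanning trees.

[0, 0.7530, 0.7530, 2.4450, 2.4450, 3.8019, 3.8019]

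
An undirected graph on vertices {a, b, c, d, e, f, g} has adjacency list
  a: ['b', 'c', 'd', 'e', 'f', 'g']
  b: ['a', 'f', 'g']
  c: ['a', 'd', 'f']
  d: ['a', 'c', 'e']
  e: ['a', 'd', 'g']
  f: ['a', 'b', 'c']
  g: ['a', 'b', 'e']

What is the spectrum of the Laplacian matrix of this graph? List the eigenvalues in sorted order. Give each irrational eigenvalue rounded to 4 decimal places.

With the vertex order [a, b, c, d, e, f, g], the degrees are [6, 3, 3, 3, 3, 3, 3], giving D = diag(6, 3, 3, 3, 3, 3, 3) and L = D - A. Diagonalising L (or applying a numerical eigensolver to the 7x7 matrix) gives the spectrum above. The single zero eigenvalue shows the graph is connected.

[0, 2, 2, 4, 4, 5, 7]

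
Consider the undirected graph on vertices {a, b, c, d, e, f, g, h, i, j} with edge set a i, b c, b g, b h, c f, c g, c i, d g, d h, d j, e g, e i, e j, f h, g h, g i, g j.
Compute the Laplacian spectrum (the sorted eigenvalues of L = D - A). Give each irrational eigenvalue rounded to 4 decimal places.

Reading degrees in the order [a, b, c, d, e, f, g, h, i, j] gives [1, 3, 4, 3, 3, 2, 7, 4, 4, 3]; set D = diag(1, 3, 4, 3, 3, 2, 7, 4, 4, 3) and form L = D - A. The multiplicity of 0 as a Laplacian eigenvalue equals the number of connected components. The eigenvalues sum to 34, which equals trace(L) = 2|E|.

[0, 0.7518, 1.3712, 2.3956, 2.4553, 3.8772, 4, 5.2410, 5.8199, 8.0879]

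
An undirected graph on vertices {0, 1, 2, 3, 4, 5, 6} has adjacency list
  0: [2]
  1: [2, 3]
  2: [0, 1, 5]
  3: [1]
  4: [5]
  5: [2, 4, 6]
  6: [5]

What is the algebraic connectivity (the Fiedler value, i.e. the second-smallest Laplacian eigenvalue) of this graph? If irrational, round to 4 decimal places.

With the vertex order [0, 1, 2, 3, 4, 5, 6], the degrees are [1, 2, 3, 1, 1, 3, 1], giving D = diag(1, 2, 3, 1, 1, 3, 1) and L = D - A. The smallest Laplacian eigenvalue is always 0. The next one, lambda_2 = 0.3217, measures how hard the graph is to disconnect: larger values mean better connectivity. The largest eigenvalue, 4.6287, is at most the vertex count 7.

0.3217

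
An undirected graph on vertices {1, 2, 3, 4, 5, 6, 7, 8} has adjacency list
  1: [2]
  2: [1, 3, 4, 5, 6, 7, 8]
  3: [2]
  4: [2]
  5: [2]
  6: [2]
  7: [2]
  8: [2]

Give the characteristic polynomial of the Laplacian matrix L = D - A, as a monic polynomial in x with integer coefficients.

Each diagonal entry of L is the vertex degree and each off-diagonal entry is -1 where an edge is present, 0 otherwise; in the order [1, 2, 3, 4, 5, 6, 7, 8] the diagonal is [1, 7, 1, 1, 1, 1, 1, 1]. L has integer entries, so p(x) = det(xI - L) has integer coefficients. Expanding the determinant yields x^8 - 14x^7 + 63x^6 - 140x^5 + 175x^4 - 126x^3 + 49x^2 - 8x. The coefficient of x^7 equals -trace(L) = -14, matching the sum of degrees. The largest eigenvalue, 8, is at most the vertex count 8.

x^8 - 14x^7 + 63x^6 - 140x^5 + 175x^4 - 126x^3 + 49x^2 - 8x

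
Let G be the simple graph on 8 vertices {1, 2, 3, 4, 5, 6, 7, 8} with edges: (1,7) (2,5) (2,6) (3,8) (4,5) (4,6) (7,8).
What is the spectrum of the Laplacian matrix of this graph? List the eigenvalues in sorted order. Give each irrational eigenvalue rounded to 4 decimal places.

[0, 0, 0.5858, 2, 2, 2, 3.4142, 4]

Reading degrees in the order [1, 2, 3, 4, 5, 6, 7, 8] gives [1, 2, 1, 2, 2, 2, 2, 2]; set D = diag(1, 2, 1, 2, 2, 2, 2, 2) and form L = D - A. Diagonalising L (or applying a numerical eigensolver to the 8x8 matrix) gives the spectrum above. The 2 zero eigenvalues correspond to the 2 connected components.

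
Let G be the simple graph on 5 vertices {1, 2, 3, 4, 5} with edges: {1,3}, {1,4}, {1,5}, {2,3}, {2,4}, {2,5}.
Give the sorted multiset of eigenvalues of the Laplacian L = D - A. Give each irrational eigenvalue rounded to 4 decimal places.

[0, 2, 2, 3, 5]

Each diagonal entry of L is the vertex degree and each off-diagonal entry is -1 where an edge is present, 0 otherwise; in the order [1, 2, 3, 4, 5] the diagonal is [3, 3, 2, 2, 2]. L is symmetric positive semidefinite, so every eigenvalue is real and nonnegative. The single zero eigenvalue shows the graph is connected. By the matrix-tree theorem the graph has (1/5) * product of the nonzero eigenvalues = 12 spanning trees.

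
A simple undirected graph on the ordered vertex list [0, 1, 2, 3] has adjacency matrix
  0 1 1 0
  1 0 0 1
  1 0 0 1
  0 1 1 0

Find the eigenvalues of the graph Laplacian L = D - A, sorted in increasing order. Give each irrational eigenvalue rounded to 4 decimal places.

[0, 2, 2, 4]

Each diagonal entry of L is the vertex degree and each off-diagonal entry is -1 where an edge is present, 0 otherwise; in the order [0, 1, 2, 3] the diagonal is [2, 2, 2, 2]. Diagonalising L (or applying a numerical eigensolver to the 4x4 matrix) gives the spectrum above. The largest eigenvalue, 4, is at most the vertex count 4.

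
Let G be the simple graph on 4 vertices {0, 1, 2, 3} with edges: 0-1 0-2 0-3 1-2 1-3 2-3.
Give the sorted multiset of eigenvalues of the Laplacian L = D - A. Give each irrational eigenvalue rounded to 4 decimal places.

[0, 4, 4, 4]

With the vertex order [0, 1, 2, 3], the degrees are [3, 3, 3, 3], giving D = diag(3, 3, 3, 3) and L = D - A. Diagonalising L (or applying a numerical eigensolver to the 4x4 matrix) gives the spectrum above. The single zero eigenvalue shows the graph is connected. There is one zero in the spectrum, matching the 1 component.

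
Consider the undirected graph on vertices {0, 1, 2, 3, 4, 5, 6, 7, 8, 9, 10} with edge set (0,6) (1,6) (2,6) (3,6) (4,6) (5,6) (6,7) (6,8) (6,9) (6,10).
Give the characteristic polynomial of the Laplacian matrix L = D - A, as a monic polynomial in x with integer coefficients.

With the vertex order [0, 1, 2, 3, 4, 5, 6, 7, 8, 9, 10], the degrees are [1, 1, 1, 1, 1, 1, 10, 1, 1, 1, 1], giving D = diag(1, 1, 1, 1, 1, 1, 10, 1, 1, 1, 1) and L = D - A. L has integer entries, so p(x) = det(xI - L) has integer coefficients. Expanding the determinant yields x^11 - 20x^10 + 135x^9 - 480x^8 + 1050x^7 - 1512x^6 + 1470x^5 - 960x^4 + 405x^3 - 100x^2 + 11x. Since p(0) = det(-L) = 0, x divides p(x). The largest eigenvalue, 11, is at most the vertex count 11.

x^11 - 20x^10 + 135x^9 - 480x^8 + 1050x^7 - 1512x^6 + 1470x^5 - 960x^4 + 405x^3 - 100x^2 + 11x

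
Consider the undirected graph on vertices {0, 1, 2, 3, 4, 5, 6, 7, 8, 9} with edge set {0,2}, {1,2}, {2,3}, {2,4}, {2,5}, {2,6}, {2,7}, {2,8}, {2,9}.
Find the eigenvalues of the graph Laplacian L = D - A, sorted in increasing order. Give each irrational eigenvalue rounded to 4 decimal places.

[0, 1, 1, 1, 1, 1, 1, 1, 1, 10]

With the vertex order [0, 1, 2, 3, 4, 5, 6, 7, 8, 9], the degrees are [1, 1, 9, 1, 1, 1, 1, 1, 1, 1], giving D = diag(1, 1, 9, 1, 1, 1, 1, 1, 1, 1) and L = D - A. Since every row of L sums to 0, the all-ones vector is in the kernel and 0 is an eigenvalue.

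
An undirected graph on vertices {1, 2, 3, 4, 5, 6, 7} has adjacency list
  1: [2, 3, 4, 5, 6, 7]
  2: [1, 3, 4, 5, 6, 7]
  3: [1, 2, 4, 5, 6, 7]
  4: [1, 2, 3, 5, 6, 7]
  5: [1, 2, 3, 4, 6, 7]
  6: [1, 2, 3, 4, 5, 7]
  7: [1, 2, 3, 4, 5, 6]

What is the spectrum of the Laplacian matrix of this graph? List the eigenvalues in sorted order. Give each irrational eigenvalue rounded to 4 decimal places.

[0, 7, 7, 7, 7, 7, 7]

With the vertex order [1, 2, 3, 4, 5, 6, 7], the degrees are [6, 6, 6, 6, 6, 6, 6], giving D = diag(6, 6, 6, 6, 6, 6, 6) and L = D - A. Diagonalising L (or applying a numerical eigensolver to the 7x7 matrix) gives the spectrum above. The single zero eigenvalue shows the graph is connected. There is one zero in the spectrum, matching the 1 component. The largest eigenvalue, 7, is at most the vertex count 7.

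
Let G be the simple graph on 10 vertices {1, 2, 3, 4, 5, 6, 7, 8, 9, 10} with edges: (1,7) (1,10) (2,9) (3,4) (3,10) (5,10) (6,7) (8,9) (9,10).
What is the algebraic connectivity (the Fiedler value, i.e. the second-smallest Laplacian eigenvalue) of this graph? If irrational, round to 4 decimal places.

0.2207

Reading degrees in the order [1, 2, 3, 4, 5, 6, 7, 8, 9, 10] gives [2, 1, 2, 1, 1, 1, 2, 1, 3, 4]; set D = diag(2, 1, 2, 1, 1, 1, 2, 1, 3, 4) and form L = D - A. The sorted Laplacian eigenvalues are [0, 0.2207, 0.3298, 0.7073, 1, 1.4285, 2.3268, 3.0917, 3.5074, 5.3876]; the algebraic connectivity is the second entry, 0.2207. By the matrix-tree theorem the graph has (1/10) * product of the nonzero eigenvalues = 1 spanning tree. There is one zero in the spectrum, matching the 1 component.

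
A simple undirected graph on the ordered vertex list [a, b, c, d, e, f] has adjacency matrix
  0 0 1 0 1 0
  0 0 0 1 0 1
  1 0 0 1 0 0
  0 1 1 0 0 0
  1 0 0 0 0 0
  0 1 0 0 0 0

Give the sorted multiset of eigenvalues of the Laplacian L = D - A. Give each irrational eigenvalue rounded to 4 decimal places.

With the vertex order [a, b, c, d, e, f], the degrees are [2, 2, 2, 2, 1, 1], giving D = diag(2, 2, 2, 2, 1, 1) and L = D - A. Since every row of L sums to 0, the all-ones vector is in the kernel and 0 is an eigenvalue. The eigenvalues sum to 10, which equals trace(L) = 2|E|. By the matrix-tree theorem the graph has (1/6) * product of the nonzero eigenvalues = 1 spanning tree.

[0, 0.2679, 1, 2, 3, 3.7321]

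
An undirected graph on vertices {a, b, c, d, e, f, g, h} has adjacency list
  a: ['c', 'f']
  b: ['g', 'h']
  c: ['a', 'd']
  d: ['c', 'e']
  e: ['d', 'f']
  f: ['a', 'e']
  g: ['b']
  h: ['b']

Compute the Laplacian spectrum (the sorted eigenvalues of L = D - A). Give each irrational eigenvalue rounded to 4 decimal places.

Each diagonal entry of L is the vertex degree and each off-diagonal entry is -1 where an edge is present, 0 otherwise; in the order [a, b, c, d, e, f, g, h] the diagonal is [2, 2, 2, 2, 2, 2, 1, 1]. L is symmetric positive semidefinite, so every eigenvalue is real and nonnegative. The 2 zero eigenvalues correspond to the 2 connected components. The eigenvalues sum to 14, which equals trace(L) = 2|E|.

[0, 0, 1, 1.3820, 1.3820, 3, 3.6180, 3.6180]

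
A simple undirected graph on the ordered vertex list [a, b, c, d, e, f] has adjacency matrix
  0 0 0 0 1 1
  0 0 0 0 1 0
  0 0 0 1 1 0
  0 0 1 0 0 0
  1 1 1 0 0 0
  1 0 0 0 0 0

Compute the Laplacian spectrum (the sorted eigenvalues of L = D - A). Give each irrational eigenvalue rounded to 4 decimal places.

With the vertex order [a, b, c, d, e, f], the degrees are [2, 1, 2, 1, 3, 1], giving D = diag(2, 1, 2, 1, 3, 1) and L = D - A. The multiplicity of 0 as a Laplacian eigenvalue equals the number of connected components. There is one zero in the spectrum, matching the 1 component. By the matrix-tree theorem the graph has (1/6) * product of the nonzero eigenvalues = 1 spanning tree.

[0, 0.3820, 0.6972, 2, 2.6180, 4.3028]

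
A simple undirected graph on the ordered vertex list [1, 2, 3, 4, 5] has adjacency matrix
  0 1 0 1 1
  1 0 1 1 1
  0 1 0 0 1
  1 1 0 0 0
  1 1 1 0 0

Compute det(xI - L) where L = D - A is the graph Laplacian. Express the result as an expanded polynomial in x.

With the vertex order [1, 2, 3, 4, 5], the degrees are [3, 4, 2, 2, 3], giving D = diag(3, 4, 2, 2, 3) and L = D - A. Computing det(xI - L) by cofactor expansion (or equivalently via sum-over-permutations) gives x^5 - 14x^4 + 70x^3 - 146x^2 + 105x. The coefficient of x^4 equals -trace(L) = -14, matching the sum of degrees. The eigenvalues sum to 14, which equals trace(L) = 2|E|.

x^5 - 14x^4 + 70x^3 - 146x^2 + 105x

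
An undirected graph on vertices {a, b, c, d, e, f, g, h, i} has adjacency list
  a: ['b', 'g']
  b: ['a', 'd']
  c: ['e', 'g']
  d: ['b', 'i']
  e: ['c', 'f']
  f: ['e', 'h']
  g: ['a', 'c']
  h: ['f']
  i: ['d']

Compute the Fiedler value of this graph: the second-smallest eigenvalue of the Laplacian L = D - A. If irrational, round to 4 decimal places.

0.1206

Reading degrees in the order [a, b, c, d, e, f, g, h, i] gives [2, 2, 2, 2, 2, 2, 2, 1, 1]; set D = diag(2, 2, 2, 2, 2, 2, 2, 1, 1) and form L = D - A. The sorted Laplacian eigenvalues are [0, 0.1206, 0.4679, 1, 1.6527, 2.3473, 3, 3.5321, 3.8794]; the algebraic connectivity is the second entry, 0.1206. The largest eigenvalue, 3.8794, is at most the vertex count 9.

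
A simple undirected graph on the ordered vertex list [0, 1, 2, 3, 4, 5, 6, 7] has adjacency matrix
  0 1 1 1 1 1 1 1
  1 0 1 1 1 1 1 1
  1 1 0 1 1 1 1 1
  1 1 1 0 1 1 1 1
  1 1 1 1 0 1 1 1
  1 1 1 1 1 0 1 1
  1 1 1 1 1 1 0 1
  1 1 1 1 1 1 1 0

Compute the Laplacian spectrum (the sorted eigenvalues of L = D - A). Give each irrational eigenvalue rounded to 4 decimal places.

[0, 8, 8, 8, 8, 8, 8, 8]

With the vertex order [0, 1, 2, 3, 4, 5, 6, 7], the degrees are [7, 7, 7, 7, 7, 7, 7, 7], giving D = diag(7, 7, 7, 7, 7, 7, 7, 7) and L = D - A. Since every row of L sums to 0, the all-ones vector is in the kernel and 0 is an eigenvalue. By the matrix-tree theorem the graph has (1/8) * product of the nonzero eigenvalues = 262144 spanning trees.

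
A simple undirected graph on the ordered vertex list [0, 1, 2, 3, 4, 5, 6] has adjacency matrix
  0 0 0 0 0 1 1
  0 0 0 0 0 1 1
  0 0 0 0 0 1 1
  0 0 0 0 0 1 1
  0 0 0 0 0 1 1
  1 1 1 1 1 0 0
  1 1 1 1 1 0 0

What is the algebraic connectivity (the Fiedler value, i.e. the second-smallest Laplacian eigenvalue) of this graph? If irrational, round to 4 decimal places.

With the vertex order [0, 1, 2, 3, 4, 5, 6], the degrees are [2, 2, 2, 2, 2, 5, 5], giving D = diag(2, 2, 2, 2, 2, 5, 5) and L = D - A. The smallest Laplacian eigenvalue is always 0. The next one, lambda_2 = 2, measures how hard the graph is to disconnect: larger values mean better connectivity.

2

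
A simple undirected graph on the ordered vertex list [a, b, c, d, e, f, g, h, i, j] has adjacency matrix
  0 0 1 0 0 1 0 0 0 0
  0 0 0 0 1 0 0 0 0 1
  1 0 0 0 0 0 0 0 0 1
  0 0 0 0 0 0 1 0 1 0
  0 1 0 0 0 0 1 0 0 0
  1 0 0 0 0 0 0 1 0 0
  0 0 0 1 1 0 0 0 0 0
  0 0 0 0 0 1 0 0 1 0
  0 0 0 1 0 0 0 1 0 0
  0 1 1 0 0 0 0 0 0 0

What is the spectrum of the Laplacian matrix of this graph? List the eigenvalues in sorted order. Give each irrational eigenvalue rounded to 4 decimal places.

Each diagonal entry of L is the vertex degree and each off-diagonal entry is -1 where an edge is present, 0 otherwise; in the order [a, b, c, d, e, f, g, h, i, j] the diagonal is [2, 2, 2, 2, 2, 2, 2, 2, 2, 2]. L is symmetric positive semidefinite, so every eigenvalue is real and nonnegative. The single zero eigenvalue shows the graph is connected. The eigenvalues sum to 20, which equals trace(L) = 2|E|. There is one zero in the spectrum, matching the 1 component.

[0, 0.3820, 0.3820, 1.3820, 1.3820, 2.6180, 2.6180, 3.6180, 3.6180, 4]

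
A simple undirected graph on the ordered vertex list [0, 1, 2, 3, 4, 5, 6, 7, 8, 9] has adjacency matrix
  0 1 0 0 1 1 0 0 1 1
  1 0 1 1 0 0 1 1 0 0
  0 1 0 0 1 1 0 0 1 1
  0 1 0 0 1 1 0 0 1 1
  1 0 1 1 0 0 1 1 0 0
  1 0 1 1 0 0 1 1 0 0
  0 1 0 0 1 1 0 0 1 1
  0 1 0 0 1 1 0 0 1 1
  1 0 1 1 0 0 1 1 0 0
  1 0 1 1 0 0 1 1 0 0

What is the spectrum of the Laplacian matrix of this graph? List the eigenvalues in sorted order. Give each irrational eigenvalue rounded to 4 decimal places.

[0, 5, 5, 5, 5, 5, 5, 5, 5, 10]

Each diagonal entry of L is the vertex degree and each off-diagonal entry is -1 where an edge is present, 0 otherwise; in the order [0, 1, 2, 3, 4, 5, 6, 7, 8, 9] the diagonal is [5, 5, 5, 5, 5, 5, 5, 5, 5, 5]. Diagonalising L (or applying a numerical eigensolver to the 10x10 matrix) gives the spectrum above. By the matrix-tree theorem the graph has (1/10) * product of the nonzero eigenvalues = 390625 spanning trees.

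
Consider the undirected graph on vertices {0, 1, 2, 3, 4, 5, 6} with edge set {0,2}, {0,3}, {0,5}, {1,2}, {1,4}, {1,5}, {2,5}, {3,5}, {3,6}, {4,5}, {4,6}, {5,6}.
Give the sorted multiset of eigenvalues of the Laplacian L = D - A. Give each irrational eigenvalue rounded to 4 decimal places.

Reading degrees in the order [0, 1, 2, 3, 4, 5, 6] gives [3, 3, 3, 3, 3, 6, 3]; set D = diag(3, 3, 3, 3, 3, 6, 3) and form L = D - A. Since every row of L sums to 0, the all-ones vector is in the kernel and 0 is an eigenvalue.

[0, 2, 2, 4, 4, 5, 7]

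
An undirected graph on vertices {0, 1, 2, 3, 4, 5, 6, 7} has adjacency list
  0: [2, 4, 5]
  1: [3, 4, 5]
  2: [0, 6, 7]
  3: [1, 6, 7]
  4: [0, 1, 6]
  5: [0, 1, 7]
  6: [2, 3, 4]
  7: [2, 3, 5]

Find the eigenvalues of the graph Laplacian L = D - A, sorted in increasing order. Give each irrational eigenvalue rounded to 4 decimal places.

Each diagonal entry of L is the vertex degree and each off-diagonal entry is -1 where an edge is present, 0 otherwise; in the order [0, 1, 2, 3, 4, 5, 6, 7] the diagonal is [3, 3, 3, 3, 3, 3, 3, 3]. Diagonalising L (or applying a numerical eigensolver to the 8x8 matrix) gives the spectrum above. By the matrix-tree theorem the graph has (1/8) * product of the nonzero eigenvalues = 384 spanning trees. The largest eigenvalue, 6, is at most the vertex count 8.

[0, 2, 2, 2, 4, 4, 4, 6]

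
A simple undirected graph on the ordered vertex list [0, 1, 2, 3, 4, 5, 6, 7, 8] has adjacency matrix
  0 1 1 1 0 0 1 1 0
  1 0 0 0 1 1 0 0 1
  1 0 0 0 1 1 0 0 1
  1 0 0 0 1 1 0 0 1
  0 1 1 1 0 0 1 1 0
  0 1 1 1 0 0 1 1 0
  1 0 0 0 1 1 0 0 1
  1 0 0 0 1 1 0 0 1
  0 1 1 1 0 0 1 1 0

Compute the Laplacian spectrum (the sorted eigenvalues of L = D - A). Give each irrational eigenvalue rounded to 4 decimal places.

[0, 4, 4, 4, 4, 5, 5, 5, 9]

Each diagonal entry of L is the vertex degree and each off-diagonal entry is -1 where an edge is present, 0 otherwise; in the order [0, 1, 2, 3, 4, 5, 6, 7, 8] the diagonal is [5, 4, 4, 4, 5, 5, 4, 4, 5]. Since every row of L sums to 0, the all-ones vector is in the kernel and 0 is an eigenvalue. The single zero eigenvalue shows the graph is connected. The eigenvalues sum to 40, which equals trace(L) = 2|E|.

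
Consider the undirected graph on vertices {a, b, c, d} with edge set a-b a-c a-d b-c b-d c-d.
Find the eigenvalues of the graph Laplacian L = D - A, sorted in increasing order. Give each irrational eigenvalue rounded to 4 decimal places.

With the vertex order [a, b, c, d], the degrees are [3, 3, 3, 3], giving D = diag(3, 3, 3, 3) and L = D - A. L is symmetric positive semidefinite, so every eigenvalue is real and nonnegative. There is one zero in the spectrum, matching the 1 component.

[0, 4, 4, 4]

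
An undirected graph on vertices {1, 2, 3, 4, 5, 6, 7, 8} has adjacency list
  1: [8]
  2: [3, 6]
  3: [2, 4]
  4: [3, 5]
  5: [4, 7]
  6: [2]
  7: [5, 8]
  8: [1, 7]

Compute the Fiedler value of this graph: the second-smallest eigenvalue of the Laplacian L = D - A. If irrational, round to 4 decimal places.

With the vertex order [1, 2, 3, 4, 5, 6, 7, 8], the degrees are [1, 2, 2, 2, 2, 1, 2, 2], giving D = diag(1, 2, 2, 2, 2, 1, 2, 2) and L = D - A. Computing the eigenvalues of L and sorting gives [0, 0.1522, 0.5858, 1.2346, 2, 2.7654, 3.4142, 3.8478]. The Fiedler value lambda_2 = 0.1522 is strictly positive, so the graph is connected.

0.1522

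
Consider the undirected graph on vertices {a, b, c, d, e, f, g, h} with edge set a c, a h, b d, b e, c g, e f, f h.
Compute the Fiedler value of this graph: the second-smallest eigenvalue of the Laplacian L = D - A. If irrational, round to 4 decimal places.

0.1522

Each diagonal entry of L is the vertex degree and each off-diagonal entry is -1 where an edge is present, 0 otherwise; in the order [a, b, c, d, e, f, g, h] the diagonal is [2, 2, 2, 1, 2, 2, 1, 2]. The sorted Laplacian eigenvalues are [0, 0.1522, 0.5858, 1.2346, 2, 2.7654, 3.4142, 3.8478]; the algebraic connectivity is the second entry, 0.1522. There is one zero in the spectrum, matching the 1 component.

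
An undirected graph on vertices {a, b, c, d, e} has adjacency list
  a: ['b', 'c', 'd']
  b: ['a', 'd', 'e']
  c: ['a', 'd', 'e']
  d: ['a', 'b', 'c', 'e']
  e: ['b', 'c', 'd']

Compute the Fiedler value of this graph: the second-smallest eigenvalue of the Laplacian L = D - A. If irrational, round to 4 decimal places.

3

With the vertex order [a, b, c, d, e], the degrees are [3, 3, 3, 4, 3], giving D = diag(3, 3, 3, 4, 3) and L = D - A. The sorted Laplacian eigenvalues are [0, 3, 3, 5, 5]; the algebraic connectivity is the second entry, 3. By the matrix-tree theorem the graph has (1/5) * product of the nonzero eigenvalues = 45 spanning trees. The eigenvalues sum to 16, which equals trace(L) = 2|E|.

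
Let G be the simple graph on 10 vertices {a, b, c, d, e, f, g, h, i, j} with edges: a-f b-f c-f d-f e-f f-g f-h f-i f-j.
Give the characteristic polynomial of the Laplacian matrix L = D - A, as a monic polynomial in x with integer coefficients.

With the vertex order [a, b, c, d, e, f, g, h, i, j], the degrees are [1, 1, 1, 1, 1, 9, 1, 1, 1, 1], giving D = diag(1, 1, 1, 1, 1, 9, 1, 1, 1, 1) and L = D - A. The eigenvalues of L are [0, 1, 1, 1, 1, 1, 1, 1, 1, 10]; the characteristic polynomial is the product of (x - lambda_i), which multiplies out to x^10 - 18x^9 + 108x^8 - 336x^7 + 630x^6 - 756x^5 + 588x^4 - 288x^3 + 81x^2 - 10x. The constant term is 0 because L is singular (the all-ones vector lies in its kernel). By the matrix-tree theorem the graph has (1/10) * product of the nonzero eigenvalues = 1 spanning tree.

x^10 - 18x^9 + 108x^8 - 336x^7 + 630x^6 - 756x^5 + 588x^4 - 288x^3 + 81x^2 - 10x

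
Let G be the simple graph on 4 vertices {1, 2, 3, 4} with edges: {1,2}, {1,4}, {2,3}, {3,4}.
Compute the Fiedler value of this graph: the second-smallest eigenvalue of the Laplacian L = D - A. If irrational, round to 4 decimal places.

2

Reading degrees in the order [1, 2, 3, 4] gives [2, 2, 2, 2]; set D = diag(2, 2, 2, 2) and form L = D - A. The sorted Laplacian eigenvalues are [0, 2, 2, 4]; the algebraic connectivity is the second entry, 2. There is one zero in the spectrum, matching the 1 component.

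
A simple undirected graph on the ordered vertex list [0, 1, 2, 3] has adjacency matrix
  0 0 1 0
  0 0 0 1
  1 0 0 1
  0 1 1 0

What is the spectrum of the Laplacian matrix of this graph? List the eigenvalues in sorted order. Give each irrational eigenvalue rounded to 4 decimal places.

[0, 0.5858, 2, 3.4142]

Each diagonal entry of L is the vertex degree and each off-diagonal entry is -1 where an edge is present, 0 otherwise; in the order [0, 1, 2, 3] the diagonal is [1, 1, 2, 2]. The multiplicity of 0 as a Laplacian eigenvalue equals the number of connected components.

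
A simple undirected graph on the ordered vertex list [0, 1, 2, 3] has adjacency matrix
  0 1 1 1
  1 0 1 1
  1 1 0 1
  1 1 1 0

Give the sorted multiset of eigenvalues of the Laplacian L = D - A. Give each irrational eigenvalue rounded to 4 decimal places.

Each diagonal entry of L is the vertex degree and each off-diagonal entry is -1 where an edge is present, 0 otherwise; in the order [0, 1, 2, 3] the diagonal is [3, 3, 3, 3]. The multiplicity of 0 as a Laplacian eigenvalue equals the number of connected components. The single zero eigenvalue shows the graph is connected. The eigenvalues sum to 12, which equals trace(L) = 2|E|.

[0, 4, 4, 4]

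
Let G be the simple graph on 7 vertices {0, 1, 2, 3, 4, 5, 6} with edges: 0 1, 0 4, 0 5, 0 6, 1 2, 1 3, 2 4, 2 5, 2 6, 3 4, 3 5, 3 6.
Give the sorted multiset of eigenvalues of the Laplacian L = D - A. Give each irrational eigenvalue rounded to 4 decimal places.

Reading degrees in the order [0, 1, 2, 3, 4, 5, 6] gives [4, 3, 4, 4, 3, 3, 3]; set D = diag(4, 3, 4, 4, 3, 3, 3) and form L = D - A. Diagonalising L (or applying a numerical eigensolver to the 7x7 matrix) gives the spectrum above. There is one zero in the spectrum, matching the 1 component. By the matrix-tree theorem the graph has (1/7) * product of the nonzero eigenvalues = 432 spanning trees.

[0, 3, 3, 3, 4, 4, 7]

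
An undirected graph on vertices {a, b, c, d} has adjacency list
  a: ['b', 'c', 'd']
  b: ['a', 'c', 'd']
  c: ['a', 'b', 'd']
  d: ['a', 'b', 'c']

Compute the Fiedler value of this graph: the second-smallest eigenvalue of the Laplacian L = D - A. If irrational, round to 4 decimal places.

Reading degrees in the order [a, b, c, d] gives [3, 3, 3, 3]; set D = diag(3, 3, 3, 3) and form L = D - A. Computing the eigenvalues of L and sorting gives [0, 4, 4, 4]. The Fiedler value lambda_2 = 4 is strictly positive, so the graph is connected. The eigenvalues sum to 12, which equals trace(L) = 2|E|.

4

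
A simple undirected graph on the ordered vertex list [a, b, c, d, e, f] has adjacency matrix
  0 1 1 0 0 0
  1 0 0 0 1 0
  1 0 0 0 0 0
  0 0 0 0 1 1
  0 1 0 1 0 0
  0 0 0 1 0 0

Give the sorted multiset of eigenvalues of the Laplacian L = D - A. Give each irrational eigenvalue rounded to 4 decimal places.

[0, 0.2679, 1, 2, 3, 3.7321]

Each diagonal entry of L is the vertex degree and each off-diagonal entry is -1 where an edge is present, 0 otherwise; in the order [a, b, c, d, e, f] the diagonal is [2, 2, 1, 2, 2, 1]. L is symmetric positive semidefinite, so every eigenvalue is real and nonnegative. The single zero eigenvalue shows the graph is connected. There is one zero in the spectrum, matching the 1 component. The eigenvalues sum to 10, which equals trace(L) = 2|E|.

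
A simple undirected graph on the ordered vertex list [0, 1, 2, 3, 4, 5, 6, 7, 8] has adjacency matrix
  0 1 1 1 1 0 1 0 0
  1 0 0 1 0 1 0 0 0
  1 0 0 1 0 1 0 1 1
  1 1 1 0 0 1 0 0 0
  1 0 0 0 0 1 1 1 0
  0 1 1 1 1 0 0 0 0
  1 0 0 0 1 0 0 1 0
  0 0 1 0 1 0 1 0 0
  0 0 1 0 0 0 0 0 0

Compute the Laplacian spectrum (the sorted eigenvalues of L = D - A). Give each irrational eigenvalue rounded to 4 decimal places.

With the vertex order [0, 1, 2, 3, 4, 5, 6, 7, 8], the degrees are [5, 3, 5, 4, 4, 4, 3, 3, 1], giving D = diag(5, 3, 5, 4, 4, 4, 3, 3, 1) and L = D - A. L is symmetric positive semidefinite, so every eigenvalue is real and nonnegative.

[0, 0.8803, 1.5889, 3.4498, 4, 4.1768, 5, 5.7123, 7.1919]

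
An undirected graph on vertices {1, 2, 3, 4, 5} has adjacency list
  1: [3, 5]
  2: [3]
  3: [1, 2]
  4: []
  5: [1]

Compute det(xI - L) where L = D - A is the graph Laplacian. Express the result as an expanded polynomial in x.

Each diagonal entry of L is the vertex degree and each off-diagonal entry is -1 where an edge is present, 0 otherwise; in the order [1, 2, 3, 4, 5] the diagonal is [2, 1, 2, 0, 1]. L has integer entries, so p(x) = det(xI - L) has integer coefficients. Expanding the determinant yields x^5 - 6x^4 + 10x^3 - 4x^2. Since p(0) = det(-L) = 0, x divides p(x). The eigenvalues sum to 6, which equals trace(L) = 2|E|.

x^5 - 6x^4 + 10x^3 - 4x^2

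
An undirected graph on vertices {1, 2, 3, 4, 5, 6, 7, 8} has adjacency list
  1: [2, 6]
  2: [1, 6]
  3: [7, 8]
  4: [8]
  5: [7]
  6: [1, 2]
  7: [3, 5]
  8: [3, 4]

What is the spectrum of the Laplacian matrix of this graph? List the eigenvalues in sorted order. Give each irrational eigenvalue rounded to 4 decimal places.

With the vertex order [1, 2, 3, 4, 5, 6, 7, 8], the degrees are [2, 2, 2, 1, 1, 2, 2, 2], giving D = diag(2, 2, 2, 1, 1, 2, 2, 2) and L = D - A. L is symmetric positive semidefinite, so every eigenvalue is real and nonnegative. The 2 zero eigenvalues correspond to the 2 connected components. The largest eigenvalue, 3.6180, is at most the vertex count 8.

[0, 0, 0.3820, 1.3820, 2.6180, 3, 3, 3.6180]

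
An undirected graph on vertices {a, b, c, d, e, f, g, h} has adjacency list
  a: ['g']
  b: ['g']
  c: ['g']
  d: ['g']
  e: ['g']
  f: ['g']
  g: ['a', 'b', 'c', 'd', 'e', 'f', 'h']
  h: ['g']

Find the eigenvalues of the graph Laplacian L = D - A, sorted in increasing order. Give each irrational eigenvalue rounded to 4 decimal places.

Reading degrees in the order [a, b, c, d, e, f, g, h] gives [1, 1, 1, 1, 1, 1, 7, 1]; set D = diag(1, 1, 1, 1, 1, 1, 7, 1) and form L = D - A. L is symmetric positive semidefinite, so every eigenvalue is real and nonnegative.

[0, 1, 1, 1, 1, 1, 1, 8]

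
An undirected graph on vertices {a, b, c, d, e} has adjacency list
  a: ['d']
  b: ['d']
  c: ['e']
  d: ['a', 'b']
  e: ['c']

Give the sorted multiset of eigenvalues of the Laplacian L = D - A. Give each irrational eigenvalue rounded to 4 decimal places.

Each diagonal entry of L is the vertex degree and each off-diagonal entry is -1 where an edge is present, 0 otherwise; in the order [a, b, c, d, e] the diagonal is [1, 1, 1, 2, 1]. L is symmetric positive semidefinite, so every eigenvalue is real and nonnegative. The 2 zero eigenvalues correspond to the 2 connected components. The eigenvalues sum to 6, which equals trace(L) = 2|E|.

[0, 0, 1, 2, 3]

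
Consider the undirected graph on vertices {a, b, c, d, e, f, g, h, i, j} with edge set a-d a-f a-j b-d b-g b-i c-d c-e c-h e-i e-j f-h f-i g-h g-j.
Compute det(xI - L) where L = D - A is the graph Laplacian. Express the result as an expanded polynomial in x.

Each diagonal entry of L is the vertex degree and each off-diagonal entry is -1 where an edge is present, 0 otherwise; in the order [a, b, c, d, e, f, g, h, i, j] the diagonal is [3, 3, 3, 3, 3, 3, 3, 3, 3, 3]. Computing det(xI - L) by cofactor expansion (or equivalently via sum-over-permutations) gives x^10 - 30x^9 + 390x^8 - 2880x^7 + 13305x^6 - 39882x^5 + 77640x^4 - 94800x^3 + 66000x^2 - 20000x. Since p(0) = det(-L) = 0, x divides p(x). The eigenvalues sum to 30, which equals trace(L) = 2|E|. There is one zero in the spectrum, matching the 1 component.

x^10 - 30x^9 + 390x^8 - 2880x^7 + 13305x^6 - 39882x^5 + 77640x^4 - 94800x^3 + 66000x^2 - 20000x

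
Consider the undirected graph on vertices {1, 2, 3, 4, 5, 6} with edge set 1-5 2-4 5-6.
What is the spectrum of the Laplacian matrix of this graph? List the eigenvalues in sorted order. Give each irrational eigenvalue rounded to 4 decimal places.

Reading degrees in the order [1, 2, 3, 4, 5, 6] gives [1, 1, 0, 1, 2, 1]; set D = diag(1, 1, 0, 1, 2, 1) and form L = D - A. The multiplicity of 0 as a Laplacian eigenvalue equals the number of connected components. The 3 zero eigenvalues correspond to the 3 connected components. There are 3 zeros in the spectrum, matching the 3 components.

[0, 0, 0, 1, 2, 3]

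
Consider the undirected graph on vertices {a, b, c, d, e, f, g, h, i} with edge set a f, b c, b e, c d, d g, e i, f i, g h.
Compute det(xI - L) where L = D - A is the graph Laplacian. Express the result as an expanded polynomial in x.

x^9 - 16x^8 + 105x^7 - 364x^6 + 715x^5 - 792x^4 + 462x^3 - 120x^2 + 9x

Reading degrees in the order [a, b, c, d, e, f, g, h, i] gives [1, 2, 2, 2, 2, 2, 2, 1, 2]; set D = diag(1, 2, 2, 2, 2, 2, 2, 1, 2) and form L = D - A. L has integer entries, so p(x) = det(xI - L) has integer coefficients. Expanding the determinant yields x^9 - 16x^8 + 105x^7 - 364x^6 + 715x^5 - 792x^4 + 462x^3 - 120x^2 + 9x. The coefficient of x^8 equals -trace(L) = -16, matching the sum of degrees. There is one zero in the spectrum, matching the 1 component.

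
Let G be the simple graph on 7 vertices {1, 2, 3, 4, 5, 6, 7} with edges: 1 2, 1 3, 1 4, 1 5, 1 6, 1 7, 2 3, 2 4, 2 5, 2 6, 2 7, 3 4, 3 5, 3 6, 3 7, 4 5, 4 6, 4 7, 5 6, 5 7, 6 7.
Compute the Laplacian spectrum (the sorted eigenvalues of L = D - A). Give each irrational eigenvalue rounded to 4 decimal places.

With the vertex order [1, 2, 3, 4, 5, 6, 7], the degrees are [6, 6, 6, 6, 6, 6, 6], giving D = diag(6, 6, 6, 6, 6, 6, 6) and L = D - A. The multiplicity of 0 as a Laplacian eigenvalue equals the number of connected components. The single zero eigenvalue shows the graph is connected.

[0, 7, 7, 7, 7, 7, 7]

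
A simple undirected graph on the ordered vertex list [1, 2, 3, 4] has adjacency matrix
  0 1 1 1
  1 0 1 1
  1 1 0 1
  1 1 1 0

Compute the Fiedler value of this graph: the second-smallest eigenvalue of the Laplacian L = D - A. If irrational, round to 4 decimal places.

Each diagonal entry of L is the vertex degree and each off-diagonal entry is -1 where an edge is present, 0 otherwise; in the order [1, 2, 3, 4] the diagonal is [3, 3, 3, 3]. Computing the eigenvalues of L and sorting gives [0, 4, 4, 4]. The Fiedler value lambda_2 = 4 is strictly positive, so the graph is connected. By the matrix-tree theorem the graph has (1/4) * product of the nonzero eigenvalues = 16 spanning trees.

4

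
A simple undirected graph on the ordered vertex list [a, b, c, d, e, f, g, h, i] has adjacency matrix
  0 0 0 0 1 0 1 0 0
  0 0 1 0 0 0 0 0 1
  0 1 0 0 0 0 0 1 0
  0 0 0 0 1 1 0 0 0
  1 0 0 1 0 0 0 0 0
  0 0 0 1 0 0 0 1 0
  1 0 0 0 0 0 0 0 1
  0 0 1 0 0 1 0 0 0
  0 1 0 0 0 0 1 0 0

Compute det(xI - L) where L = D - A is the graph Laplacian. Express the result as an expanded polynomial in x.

x^9 - 18x^8 + 135x^7 - 546x^6 + 1287x^5 - 1782x^4 + 1386x^3 - 540x^2 + 81x

Reading degrees in the order [a, b, c, d, e, f, g, h, i] gives [2, 2, 2, 2, 2, 2, 2, 2, 2]; set D = diag(2, 2, 2, 2, 2, 2, 2, 2, 2) and form L = D - A. L has integer entries, so p(x) = det(xI - L) has integer coefficients. Expanding the determinant yields x^9 - 18x^8 + 135x^7 - 546x^6 + 1287x^5 - 1782x^4 + 1386x^3 - 540x^2 + 81x. The coefficient of x^8 equals -trace(L) = -18, matching the sum of degrees. The largest eigenvalue, 3.8794, is at most the vertex count 9.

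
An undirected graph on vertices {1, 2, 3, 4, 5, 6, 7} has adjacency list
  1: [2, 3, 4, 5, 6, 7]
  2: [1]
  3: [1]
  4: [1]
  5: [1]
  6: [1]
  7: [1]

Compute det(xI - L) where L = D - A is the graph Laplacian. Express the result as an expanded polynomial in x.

x^7 - 12x^6 + 45x^5 - 80x^4 + 75x^3 - 36x^2 + 7x

Reading degrees in the order [1, 2, 3, 4, 5, 6, 7] gives [6, 1, 1, 1, 1, 1, 1]; set D = diag(6, 1, 1, 1, 1, 1, 1) and form L = D - A. The eigenvalues of L are [0, 1, 1, 1, 1, 1, 7]; the characteristic polynomial is the product of (x - lambda_i), which multiplies out to x^7 - 12x^6 + 45x^5 - 80x^4 + 75x^3 - 36x^2 + 7x. Since p(0) = det(-L) = 0, x divides p(x). There is one zero in the spectrum, matching the 1 component.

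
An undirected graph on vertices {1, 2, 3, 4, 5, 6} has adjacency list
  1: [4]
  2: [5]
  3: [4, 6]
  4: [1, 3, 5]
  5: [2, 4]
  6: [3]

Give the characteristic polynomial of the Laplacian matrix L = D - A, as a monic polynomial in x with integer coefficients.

Reading degrees in the order [1, 2, 3, 4, 5, 6] gives [1, 1, 2, 3, 2, 1]; set D = diag(1, 1, 2, 3, 2, 1) and form L = D - A. L has integer entries, so p(x) = det(xI - L) has integer coefficients. Expanding the determinant yields x^6 - 10x^5 + 35x^4 - 52x^3 + 31x^2 - 6x. The constant term is 0 because L is singular (the all-ones vector lies in its kernel). The largest eigenvalue, 4.3028, is at most the vertex count 6. By the matrix-tree theorem the graph has (1/6) * product of the nonzero eigenvalues = 1 spanning tree.

x^6 - 10x^5 + 35x^4 - 52x^3 + 31x^2 - 6x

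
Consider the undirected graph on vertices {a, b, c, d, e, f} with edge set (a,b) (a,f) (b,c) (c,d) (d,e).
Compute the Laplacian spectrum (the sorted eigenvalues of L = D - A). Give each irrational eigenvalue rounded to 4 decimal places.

With the vertex order [a, b, c, d, e, f], the degrees are [2, 2, 2, 2, 1, 1], giving D = diag(2, 2, 2, 2, 1, 1) and L = D - A. Diagonalising L (or applying a numerical eigensolver to the 6x6 matrix) gives the spectrum above. The single zero eigenvalue shows the graph is connected. The largest eigenvalue, 3.7321, is at most the vertex count 6. By the matrix-tree theorem the graph has (1/6) * product of the nonzero eigenvalues = 1 spanning tree.

[0, 0.2679, 1, 2, 3, 3.7321]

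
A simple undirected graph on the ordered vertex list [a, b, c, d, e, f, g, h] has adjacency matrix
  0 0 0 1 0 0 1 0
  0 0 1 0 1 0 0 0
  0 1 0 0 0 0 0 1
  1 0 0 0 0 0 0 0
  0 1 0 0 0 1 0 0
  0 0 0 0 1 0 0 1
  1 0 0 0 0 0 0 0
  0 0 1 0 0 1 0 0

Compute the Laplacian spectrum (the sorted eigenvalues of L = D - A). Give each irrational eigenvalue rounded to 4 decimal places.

Each diagonal entry of L is the vertex degree and each off-diagonal entry is -1 where an edge is present, 0 otherwise; in the order [a, b, c, d, e, f, g, h] the diagonal is [2, 2, 2, 1, 2, 2, 1, 2]. Diagonalising L (or applying a numerical eigensolver to the 8x8 matrix) gives the spectrum above. The 2 zero eigenvalues correspond to the 2 connected components.

[0, 0, 1, 1.3820, 1.3820, 3, 3.6180, 3.6180]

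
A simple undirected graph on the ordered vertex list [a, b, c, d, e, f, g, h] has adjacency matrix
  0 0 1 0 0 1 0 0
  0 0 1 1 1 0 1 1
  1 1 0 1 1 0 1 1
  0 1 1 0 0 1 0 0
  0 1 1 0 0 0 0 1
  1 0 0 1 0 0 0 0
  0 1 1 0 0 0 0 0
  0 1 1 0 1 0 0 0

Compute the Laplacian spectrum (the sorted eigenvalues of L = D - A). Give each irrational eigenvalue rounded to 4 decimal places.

Each diagonal entry of L is the vertex degree and each off-diagonal entry is -1 where an edge is present, 0 otherwise; in the order [a, b, c, d, e, f, g, h] the diagonal is [2, 5, 6, 3, 3, 2, 2, 3]. Diagonalising L (or applying a numerical eigensolver to the 8x8 matrix) gives the spectrum above. The single zero eigenvalue shows the graph is connected. The largest eigenvalue, 7.0889, is at most the vertex count 8. The eigenvalues sum to 26, which equals trace(L) = 2|E|.

[0, 0.9623, 2, 2.3721, 3.4965, 4, 6.0803, 7.0889]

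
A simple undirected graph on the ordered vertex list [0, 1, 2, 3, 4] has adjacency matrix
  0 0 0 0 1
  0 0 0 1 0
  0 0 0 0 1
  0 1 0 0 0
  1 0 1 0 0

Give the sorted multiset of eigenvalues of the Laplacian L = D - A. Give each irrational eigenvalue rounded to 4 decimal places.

[0, 0, 1, 2, 3]

With the vertex order [0, 1, 2, 3, 4], the degrees are [1, 1, 1, 1, 2], giving D = diag(1, 1, 1, 1, 2) and L = D - A. The multiplicity of 0 as a Laplacian eigenvalue equals the number of connected components. The 2 zero eigenvalues correspond to the 2 connected components. The eigenvalues sum to 6, which equals trace(L) = 2|E|.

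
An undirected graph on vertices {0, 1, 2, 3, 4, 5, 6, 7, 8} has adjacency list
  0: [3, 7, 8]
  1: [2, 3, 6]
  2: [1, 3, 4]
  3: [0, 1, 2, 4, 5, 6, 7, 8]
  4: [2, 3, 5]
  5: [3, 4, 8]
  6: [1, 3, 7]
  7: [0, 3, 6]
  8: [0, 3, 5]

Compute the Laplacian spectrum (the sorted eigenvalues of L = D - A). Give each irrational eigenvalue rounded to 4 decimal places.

[0, 1.5858, 1.5858, 3, 3, 4.4142, 4.4142, 5, 9]

With the vertex order [0, 1, 2, 3, 4, 5, 6, 7, 8], the degrees are [3, 3, 3, 8, 3, 3, 3, 3, 3], giving D = diag(3, 3, 3, 8, 3, 3, 3, 3, 3) and L = D - A. L is symmetric positive semidefinite, so every eigenvalue is real and nonnegative.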